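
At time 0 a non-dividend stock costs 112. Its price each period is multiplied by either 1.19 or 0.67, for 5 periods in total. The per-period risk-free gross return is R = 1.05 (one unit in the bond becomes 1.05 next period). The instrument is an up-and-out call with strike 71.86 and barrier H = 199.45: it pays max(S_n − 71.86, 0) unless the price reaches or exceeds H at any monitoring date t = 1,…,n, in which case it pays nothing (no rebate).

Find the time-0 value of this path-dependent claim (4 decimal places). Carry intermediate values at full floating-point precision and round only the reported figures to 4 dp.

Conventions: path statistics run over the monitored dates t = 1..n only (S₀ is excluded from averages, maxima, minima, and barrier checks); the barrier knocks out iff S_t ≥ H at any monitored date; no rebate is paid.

price = 21.7701

No-arbitrage gives p* = (R−d)/(u−d) = 0.7308: enumerate every path, weight its payoff by its p*-probability, and discount by R^5.
Enumerate all 2^5 = 32 price paths (U = up ×1.19, D = down ×0.67); each path with k up-moves has probability p*^k·(1−p*)^(5−k).
DDDDD: M=75.0400, payoff=0.0000, prob=0.001415
UDDDD: M=133.2800, payoff=0.0000, prob=0.003840
DUDDD: M=89.2976, payoff=0.0000, prob=0.003840
UUDDD: M=158.6032, payoff=0.0000, prob=0.010422
DDUDD: M=75.0400, payoff=0.0000, prob=0.003840
UDUDD: M=133.2800, payoff=0.0000, prob=0.010422
DUUDD: M=106.2641, payoff=0.0000, prob=0.010422
UUUDD: M=188.7378, payoff=12.8644, prob=0.028287
DDDUD: M=75.0400, payoff=0.0000, prob=0.003840
UDDUD: M=133.2800, payoff=0.0000, prob=0.010422
DUDUD: M=89.2976, payoff=0.0000, prob=0.010422
UUDUD: M=158.6032, payoff=12.8644, prob=0.028287
DDUUD: M=75.0400, payoff=0.0000, prob=0.010422
UDUUD: M=133.2800, payoff=12.8644, prob=0.028287
DUUUD: M=126.4543, payoff=12.8644, prob=0.028287
UUUUD: M=224.5980, payoff=0.0000, prob=0.076780
DDDDU: M=75.0400, payoff=0.0000, prob=0.003840
UDDDU: M=133.2800, payoff=0.0000, prob=0.010422
DUDDU: M=89.2976, payoff=0.0000, prob=0.010422
UUDDU: M=158.6032, payoff=12.8644, prob=0.028287
DDUDU: M=75.0400, payoff=0.0000, prob=0.010422
UDUDU: M=133.2800, payoff=12.8644, prob=0.028287
DUUDU: M=106.2641, payoff=12.8644, prob=0.028287
UUUDU: M=188.7378, payoff=78.6207, prob=0.076780
DDDUU: M=75.0400, payoff=0.0000, prob=0.010422
UDDUU: M=133.2800, payoff=12.8644, prob=0.028287
DUDUU: M=89.2976, payoff=12.8644, prob=0.028287
UUDUU: M=158.6032, payoff=78.6207, prob=0.076780
DDUUU: M=84.7244, payoff=12.8644, prob=0.028287
UDUUU: M=150.4807, payoff=78.6207, prob=0.076780
DUUUU: M=150.4807, payoff=78.6207, prob=0.076780
UUUUU: M=267.2716, payoff=0.0000, prob=0.208402
Price = Σ prob·payoff / R^5 = 27.784822 / 1.276282 = 21.7701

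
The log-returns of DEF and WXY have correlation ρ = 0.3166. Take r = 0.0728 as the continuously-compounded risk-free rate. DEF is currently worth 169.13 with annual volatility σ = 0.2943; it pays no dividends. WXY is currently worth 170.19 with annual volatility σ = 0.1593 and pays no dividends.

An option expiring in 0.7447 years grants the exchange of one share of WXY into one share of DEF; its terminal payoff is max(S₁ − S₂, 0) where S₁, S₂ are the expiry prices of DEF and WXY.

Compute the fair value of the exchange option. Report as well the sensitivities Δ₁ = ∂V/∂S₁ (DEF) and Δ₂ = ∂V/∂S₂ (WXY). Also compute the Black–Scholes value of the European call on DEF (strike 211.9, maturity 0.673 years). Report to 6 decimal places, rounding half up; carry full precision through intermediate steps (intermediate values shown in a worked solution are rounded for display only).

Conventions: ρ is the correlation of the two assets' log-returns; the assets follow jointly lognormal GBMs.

exchange price = 16.189313
Δ1 = 0.539252
Δ2 = -0.440768
price(DEF call K=211.9) = 6.020869

σ_eff = √(σ₁² + σ₂² − 2ρσ₁σ₂) = √(0.2943² + 0.1593² − 2·0.3166·0.2943·0.1593) = 0.286886
d₁ = (ln(S₁/S₂) + (q₂ − q₁ + σ_eff²/2)T) / (σ_eff√T) = (ln(169.13/170.19) + (0.0 − 0.0 + 0.041152)·0.7447) / 0.247571 = 0.098549
d₂ = d₁ − σ_eff√T = 0.098549 − 0.247571 = -0.149022
N(d₁) = 0.539252,  N(d₂) = 0.440768
V = S₁·e^{−q₁T}·N(d₁) − S₂·e^{−q₂T}·N(d₂) = 91.203654 − 75.014340 = 16.189313
Δ₁ = e^{−q₁T}·N(d₁) = 0.539252;  Δ₂ = −e^{−q₂T}·N(d₂) = -0.440768
[vanilla: DEF call K=211.9]
σ√T = 0.2943·√0.673 = 0.241434
d₁ = (ln(S/K) + (r+σ²/2)T) / (σ√T) = (ln(169.13/211.9) + (0.0728+0.2943²/2)·0.673) / 0.241434 = (-0.225447 + 0.078140) / 0.241434 = -0.610136
d₂ = d₁ − σ√T = -0.610136 − 0.241434 = -0.851569
e^{−rT} = 0.952186
N(d₁) = 0.270886,  N(d₂) = 0.197227
price = S·N(d₁) − K·e^{−rT}·N(d₂) = 45.814937 − 39.794068 = 6.020869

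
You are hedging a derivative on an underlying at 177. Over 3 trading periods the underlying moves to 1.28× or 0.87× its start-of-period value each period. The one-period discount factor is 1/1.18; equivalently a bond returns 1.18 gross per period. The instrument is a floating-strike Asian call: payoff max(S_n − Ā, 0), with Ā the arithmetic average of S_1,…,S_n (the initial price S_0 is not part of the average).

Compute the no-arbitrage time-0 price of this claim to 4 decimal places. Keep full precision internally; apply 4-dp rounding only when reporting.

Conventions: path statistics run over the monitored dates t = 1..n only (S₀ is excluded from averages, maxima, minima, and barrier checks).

price = 26.9376

Risk-neutral up-probability p* = (R−d)/(u−d) = (1.18−0.87)/(1.28−0.87) = 0.7561; the claim prices as the p*-weighted sum of path payoffs discounted by R^3.
Enumerate all 2^3 = 8 price paths (U = up ×1.28, D = down ×0.87); each path with k up-moves has probability p*^k·(1−p*)^(3−k).
DDD: Ā=134.8388, payoff=0.0000, prob=0.014509
UDD: Ā=198.3835, payoff=0.0000, prob=0.044979
DUD: Ā=174.1935, payoff=0.0000, prob=0.044979
UUD: Ā=256.2847, payoff=0.0000, prob=0.139435
DDU: Ā=153.1482, payoff=18.3351, prob=0.044979
UDU: Ā=225.3215, payoff=26.9757, prob=0.139435
DUU: Ā=201.1315, payoff=51.1657, prob=0.139435
UUU: Ā=295.9176, payoff=75.2783, prob=0.432249
Price = Σ prob·payoff / R^3 = 44.259302 / 1.643032 = 26.9376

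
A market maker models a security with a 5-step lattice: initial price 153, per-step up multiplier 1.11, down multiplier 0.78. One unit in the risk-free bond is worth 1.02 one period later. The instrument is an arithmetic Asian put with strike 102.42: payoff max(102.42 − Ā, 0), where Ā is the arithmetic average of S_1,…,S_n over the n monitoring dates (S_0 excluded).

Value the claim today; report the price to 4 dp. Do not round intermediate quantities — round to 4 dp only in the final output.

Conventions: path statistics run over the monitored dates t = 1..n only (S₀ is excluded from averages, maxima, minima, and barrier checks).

price = 0.3842

Set p* = 0.7273 (from d < R < u); the path-dependent value is the discounted p*-expectation over all price paths.
Enumerate all 2^5 = 32 price paths (U = up ×1.11, D = down ×0.78); each path with k up-moves has probability p*^k·(1−p*)^(5−k).
DDDDD: Ā=77.1677, payoff=25.2523, prob=0.001509
UDDDD: Ā=109.8156, payoff=0.0000, prob=0.004024
DUDDD: Ā=99.7176, payoff=2.7024, prob=0.004024
UUDDD: Ā=141.9058, payoff=0.0000, prob=0.010730
DDUDD: Ā=91.8411, payoff=10.5789, prob=0.004024
UDUDD: Ā=130.6970, payoff=0.0000, prob=0.010730
DUUDD: Ā=120.5990, payoff=0.0000, prob=0.010730
UUUDD: Ā=171.6216, payoff=0.0000, prob=0.028612
DDDUD: Ā=85.6975, payoff=16.7225, prob=0.004024
UDDUD: Ā=121.9541, payoff=0.0000, prob=0.010730
DUDUD: Ā=111.8561, payoff=0.0000, prob=0.010730
UUDUD: Ā=159.1799, payoff=0.0000, prob=0.028612
DDUUD: Ā=103.9797, payoff=0.0000, prob=0.010730
UDUUD: Ā=147.9711, payoff=0.0000, prob=0.028612
DUUUD: Ā=137.8731, payoff=0.0000, prob=0.028612
UUUUD: Ā=196.2040, payoff=0.0000, prob=0.076299
DDDDU: Ā=80.9055, payoff=21.5145, prob=0.004024
UDDDU: Ā=115.1347, payoff=0.0000, prob=0.010730
DUDDU: Ā=105.0367, payoff=0.0000, prob=0.010730
UUDDU: Ā=149.4753, payoff=0.0000, prob=0.028612
DDUDU: Ā=97.1603, payoff=5.2597, prob=0.010730
UDUDU: Ā=138.2665, payoff=0.0000, prob=0.028612
DUUDU: Ā=128.1685, payoff=0.0000, prob=0.028612
UUUDU: Ā=182.3937, payoff=0.0000, prob=0.076299
DDDUU: Ā=91.0166, payoff=11.4034, prob=0.010730
UDDUU: Ā=129.5237, payoff=0.0000, prob=0.028612
DUDUU: Ā=119.4257, payoff=0.0000, prob=0.028612
UUDUU: Ā=169.9519, payoff=0.0000, prob=0.076299
DDUUU: Ā=111.5493, payoff=0.0000, prob=0.028612
UDUUU: Ā=158.7432, payoff=0.0000, prob=0.076299
DUUUU: Ā=148.6452, payoff=0.0000, prob=0.076299
UUUUU: Ā=211.5335, payoff=0.0000, prob=0.203463
Price = Σ prob·payoff / R^5 = 0.424176 / 1.104081 = 0.3842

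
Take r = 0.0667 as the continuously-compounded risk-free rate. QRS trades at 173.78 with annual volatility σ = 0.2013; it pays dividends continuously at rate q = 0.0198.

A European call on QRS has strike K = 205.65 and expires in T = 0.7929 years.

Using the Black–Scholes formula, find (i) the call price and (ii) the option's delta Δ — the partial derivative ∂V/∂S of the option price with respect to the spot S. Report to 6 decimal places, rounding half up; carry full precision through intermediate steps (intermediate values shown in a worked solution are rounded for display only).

σ√T = 0.2013·√0.7929 = 0.179247
d₁ = (ln(S/K) + (r−q+σ²/2)T) / (σ√T) = (ln(173.78/205.65) + (0.0667−0.0198+0.2013²/2)·0.7929) / 0.179247 = (-0.168386 + 0.053252) / 0.179247 = -0.642317
d₂ = d₁ − σ√T = -0.642317 − 0.179247 = -0.821565
e^{−rT} = 0.948488
e^{−qT} = 0.984423
N(d₁) = 0.260334,  N(d₂) = 0.205662
Call price V = S·e^{−qT}·N(d₁) − K·e^{−rT}·N(d₂) = 44.536067 − 40.115777 = 4.420290
Δ = e^{−qT}·N(d₁) = 0.256278

price = 4.420290
Δ = 0.256278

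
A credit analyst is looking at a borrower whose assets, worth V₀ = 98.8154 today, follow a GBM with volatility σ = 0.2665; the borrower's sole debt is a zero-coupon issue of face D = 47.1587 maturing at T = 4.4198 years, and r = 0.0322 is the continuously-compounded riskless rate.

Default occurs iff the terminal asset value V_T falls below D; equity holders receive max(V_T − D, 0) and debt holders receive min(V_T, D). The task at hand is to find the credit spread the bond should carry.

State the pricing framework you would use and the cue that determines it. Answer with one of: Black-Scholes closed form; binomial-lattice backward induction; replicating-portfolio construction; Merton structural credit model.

Key observation: the question is about default risk generated by asset-value dynamics against a debt face of 47.1587 — the structural framework prices exactly that.

framework: Merton structural credit model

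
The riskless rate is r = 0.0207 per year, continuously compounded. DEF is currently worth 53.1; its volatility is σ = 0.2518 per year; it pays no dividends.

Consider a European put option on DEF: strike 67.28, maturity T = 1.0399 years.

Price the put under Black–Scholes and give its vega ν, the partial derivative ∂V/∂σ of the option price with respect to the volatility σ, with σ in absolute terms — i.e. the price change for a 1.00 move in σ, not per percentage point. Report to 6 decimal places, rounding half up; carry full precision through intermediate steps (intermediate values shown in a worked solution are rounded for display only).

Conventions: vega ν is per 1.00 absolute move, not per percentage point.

price = 14.445069
ν = 16.794838

σ√T = 0.2518·√1.0399 = 0.256774
d₁ = (ln(S/K) + (r+σ²/2)T) / (σ√T) = (ln(53.1/67.28) + (0.0207+0.2518²/2)·1.0399) / 0.256774 = (-0.236686 + 0.054492) / 0.256774 = -0.709548
d₂ = d₁ − σ√T = -0.709548 − 0.256774 = -0.966322
e^{−rT} = 0.978704
N(−d₁) = 0.761008,  N(−d₂) = 0.833058
Put price V = K·e^{−rT}·N(−d₂) − S·N(−d₁) = 54.854579 − 40.409510 = 14.445069
φ(d₁) = (1/√(2π))·e^{−d₁²/2} = 0.310160
ν = S·φ(d₁)·√T = 16.794838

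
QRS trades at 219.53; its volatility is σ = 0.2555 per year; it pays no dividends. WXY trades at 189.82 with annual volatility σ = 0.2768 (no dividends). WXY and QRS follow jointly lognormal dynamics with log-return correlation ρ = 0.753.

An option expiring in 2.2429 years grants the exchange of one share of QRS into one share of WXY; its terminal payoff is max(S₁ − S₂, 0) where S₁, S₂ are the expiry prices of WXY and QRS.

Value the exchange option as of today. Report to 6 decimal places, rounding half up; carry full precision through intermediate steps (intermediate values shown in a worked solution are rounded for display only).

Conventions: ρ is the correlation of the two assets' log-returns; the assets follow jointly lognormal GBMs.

σ_eff = √(σ₁² + σ₂² − 2ρσ₁σ₂) = √(0.2768² + 0.2555² − 2·0.753·0.2768·0.2555) = 0.188124
d₁ = (ln(S₁/S₂) + (q₂ − q₁ + σ_eff²/2)T) / (σ_eff√T) = (ln(189.82/219.53) + (0.0 − 0.0 + 0.017695)·2.2429) / 0.281740 = -0.375253
d₂ = d₁ − σ_eff√T = -0.375253 − 0.281740 = -0.656993
N(d₁) = 0.353736,  N(d₂) = 0.255593
V = S₁·e^{−q₁T}·N(d₁) − S₂·e^{−q₂T}·N(d₂) = 67.146175 − 56.110238 = 11.035936
Key observation: r never enters — measured in units of QRS, the claim is a call on S₁/S₂ struck at 1, so only the dividend yields and σ_eff matter.

exchange price = 11.035936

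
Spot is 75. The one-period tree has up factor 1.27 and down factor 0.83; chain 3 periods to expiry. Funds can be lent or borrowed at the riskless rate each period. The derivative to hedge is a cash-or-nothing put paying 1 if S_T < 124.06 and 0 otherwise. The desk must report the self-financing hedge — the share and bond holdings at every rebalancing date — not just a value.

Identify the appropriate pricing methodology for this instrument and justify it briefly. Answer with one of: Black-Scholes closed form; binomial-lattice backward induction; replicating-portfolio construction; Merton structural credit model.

framework: replicating-portfolio construction

Key observation: the mandate to exhibit the hedge at every date and state singles out the replicating-portfolio construction on the 3-period tree with factors 1.27 and 0.83 from 75.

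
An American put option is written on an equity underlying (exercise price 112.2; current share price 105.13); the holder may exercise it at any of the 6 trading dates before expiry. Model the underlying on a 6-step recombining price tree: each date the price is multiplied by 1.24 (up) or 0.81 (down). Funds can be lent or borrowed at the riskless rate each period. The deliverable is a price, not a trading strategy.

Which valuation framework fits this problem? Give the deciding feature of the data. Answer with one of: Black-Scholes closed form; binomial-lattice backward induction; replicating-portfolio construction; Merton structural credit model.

framework: binomial-lattice backward induction

Key observation: early exercise of the strike-112.2 put must be checked at each of the 6 dates (spot 105.13), which forces a node-by-node comparison of intrinsic and continuation value backward from expiry.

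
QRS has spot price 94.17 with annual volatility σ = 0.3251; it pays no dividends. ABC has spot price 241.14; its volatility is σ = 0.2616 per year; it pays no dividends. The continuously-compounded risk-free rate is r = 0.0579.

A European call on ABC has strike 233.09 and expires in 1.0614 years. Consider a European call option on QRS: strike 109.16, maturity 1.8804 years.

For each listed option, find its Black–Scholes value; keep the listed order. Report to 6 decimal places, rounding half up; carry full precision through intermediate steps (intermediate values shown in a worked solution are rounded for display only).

[ABC call K=233.09]
σ√T = 0.2616·√1.0614 = 0.269511
d₁ = (ln(S/K) + (r+σ²/2)T) / (σ√T) = (ln(241.14/233.09) + (0.0579+0.2616²/2)·1.0614) / 0.269511 = (0.033953 + 0.097773) / 0.269511 = 0.488760
d₂ = d₁ − σ√T = 0.488760 − 0.269511 = 0.219248
e^{−rT} = 0.940395
N(d₁) = 0.687494,  N(d₂) = 0.586772
price = S·N(d₁) − K·e^{−rT}·N(d₂) = 165.782311 − 128.618407 = 37.163903
[QRS call K=109.16]
σ√T = 0.3251·√1.8804 = 0.445802
d₁ = (ln(S/K) + (r+σ²/2)T) / (σ√T) = (ln(94.17/109.16) + (0.0579+0.3251²/2)·1.8804) / 0.445802 = (-0.147713 + 0.208245) / 0.445802 = 0.135782
d₂ = d₁ − σ√T = 0.135782 − 0.445802 = -0.310020
e^{−rT} = 0.896842
N(d₁) = 0.554003,  N(d₂) = 0.378273
price = S·N(d₁) − K·e^{−rT}·N(d₂) = 52.170478 − 37.032649 = 15.137829

price(ABC call K=233.09) = 37.163903
price(QRS call K=109.16) = 15.137829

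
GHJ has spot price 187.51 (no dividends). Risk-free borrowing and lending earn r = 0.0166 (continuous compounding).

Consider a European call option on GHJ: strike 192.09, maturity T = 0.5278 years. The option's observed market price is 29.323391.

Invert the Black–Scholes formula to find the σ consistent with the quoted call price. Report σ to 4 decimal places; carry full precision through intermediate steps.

sigma = 0.5655

At σ = 0.5655 the Black–Scholes value reproduces the quote:
σ√T = 0.5655·√0.5278 = 0.410835
d₁ = (ln(S/K) + (r+σ²/2)T) / (σ√T) = (ln(187.51/192.09) + (0.0166+0.5655²/2)·0.5278) / 0.410835 = (-0.024132 + 0.093154) / 0.410835 = 0.168005
d₂ = d₁ − σ√T = 0.168005 − 0.410835 = -0.242830
e^{−rT} = 0.991277
N(d₁) = 0.566710,  N(d₂) = 0.404069
V = S·N(d₁) − K·e^{−rT}·N(d₂) = 106.263850 − 76.940459 = 29.323391 (the observed quote) — the price is monotone increasing in volatility, hence this σ is the only solution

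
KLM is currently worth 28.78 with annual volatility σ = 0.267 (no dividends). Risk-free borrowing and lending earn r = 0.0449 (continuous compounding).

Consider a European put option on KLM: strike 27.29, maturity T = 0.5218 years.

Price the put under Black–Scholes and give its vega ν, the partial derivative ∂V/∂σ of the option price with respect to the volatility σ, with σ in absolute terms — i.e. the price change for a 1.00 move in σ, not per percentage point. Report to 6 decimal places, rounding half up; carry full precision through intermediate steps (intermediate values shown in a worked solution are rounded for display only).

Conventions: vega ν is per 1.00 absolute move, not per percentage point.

price = 1.233651
ν = 7.342773

σ√T = 0.267·√0.5218 = 0.192869
d₁ = (ln(S/K) + (r+σ²/2)T) / (σ√T) = (ln(28.78/27.29) + (0.0449+0.267²/2)·0.5218) / 0.192869 = (0.053160 + 0.042028) / 0.192869 = 0.493539
d₂ = d₁ − σ√T = 0.493539 − 0.192869 = 0.300669
e^{−rT} = 0.976844
N(−d₁) = 0.310816,  N(−d₂) = 0.381833
Put price V = K·e^{−rT}·N(−d₂) − S·N(−d₁) = 10.178937 − 8.945286 = 1.233651
φ(d₁) = (1/√(2π))·e^{−d₁²/2} = 0.353197
ν = S·φ(d₁)·√T = 7.342773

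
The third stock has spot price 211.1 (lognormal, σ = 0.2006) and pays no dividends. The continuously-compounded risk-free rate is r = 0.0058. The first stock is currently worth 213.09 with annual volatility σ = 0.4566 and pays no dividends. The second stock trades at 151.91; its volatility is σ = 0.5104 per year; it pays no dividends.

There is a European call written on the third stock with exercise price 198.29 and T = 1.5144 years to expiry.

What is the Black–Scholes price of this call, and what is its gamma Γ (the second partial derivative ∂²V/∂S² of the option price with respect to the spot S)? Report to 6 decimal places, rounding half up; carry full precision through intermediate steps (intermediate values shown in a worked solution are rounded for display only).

price = 28.121479
Γ = 0.007031

σ√T = 0.2006·√1.5144 = 0.246860
d₁ = (ln(S/K) + (r+σ²/2)T) / (σ√T) = (ln(211.1/198.29) + (0.0058+0.2006²/2)·1.5144) / 0.246860 = (0.062601 + 0.039254) / 0.246860 = 0.412601
d₂ = d₁ − σ√T = 0.412601 − 0.246860 = 0.165741
e^{−rT} = 0.991255
N(d₁) = 0.660051,  N(d₂) = 0.565820
Call price V = S·N(d₁) − K·e^{−rT}·N(d₂) = 139.336685 − 111.215206 = 28.121479
φ(d₁) = (1/√(2π))·e^{−d₁²/2} = 0.366389
Γ = φ(d₁) / (S·σ·√T) = 0.007031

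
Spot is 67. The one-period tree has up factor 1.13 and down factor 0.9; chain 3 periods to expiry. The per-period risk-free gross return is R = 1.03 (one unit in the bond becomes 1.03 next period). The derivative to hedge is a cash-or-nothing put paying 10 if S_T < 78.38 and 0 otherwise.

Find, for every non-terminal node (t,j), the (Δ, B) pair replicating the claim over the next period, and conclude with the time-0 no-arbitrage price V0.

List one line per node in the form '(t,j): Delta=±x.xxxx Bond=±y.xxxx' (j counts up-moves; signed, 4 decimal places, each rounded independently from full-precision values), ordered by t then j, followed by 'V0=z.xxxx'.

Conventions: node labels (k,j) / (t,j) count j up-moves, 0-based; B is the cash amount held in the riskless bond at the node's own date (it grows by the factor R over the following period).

(0,0): Delta=-0.1954 Bond=20.5916
(1,0): Delta=0.0000 Bond=9.4260
(1,1): Delta=-0.3151 Bond=30.2735
(2,0): Delta=0.0000 Bond=9.7087
(2,1): Delta=0.0000 Bond=9.7087
(2,2): Delta=-0.5082 Bond=47.6995
V0=7.4989

Under the risk-neutral measure, an up-move has probability p* = (R−d)/(u−d) = 0.5652 and values discount at R = 1.03.
At maturity the claim pays: V(3,0)=10.0000, V(3,1)=10.0000, V(3,2)=10.0000, V(3,3)=0.0000
  t=2,j=0: stock 54.2700 → up 61.3251 (V=10.0000), down 48.8430 (V=10.0000). Price 9.7087; hedge Δ=0.0000, bond B=9.7087.
  t=2,j=1: stock 68.1390 → up 76.9971 (V=10.0000), down 61.3251 (V=10.0000). Price 9.7087; hedge Δ=0.0000, bond B=9.7087.
  t=2,j=2: stock 85.5523 → up 96.6741 (V=0.0000), down 76.9971 (V=10.0000). Price 4.2212; hedge Δ=-0.5082, bond B=47.6995.
  t=1,j=0: stock 60.3000 → up 68.1390 (V=9.7087), down 54.2700 (V=9.7087). Price 9.4260; hedge Δ=0.0000, bond B=9.4260.
  t=1,j=1: stock 75.7100 → up 85.5523 (V=4.2212), down 68.1390 (V=9.7087). Price 6.4146; hedge Δ=-0.3151, bond B=30.2735.
  t=0,j=0: stock 67.0000 → up 75.7100 (V=6.4146), down 60.3000 (V=9.4260). Price 7.4989; hedge Δ=-0.1954, bond B=20.5916.
Sanity check at the root: Δ(0,0)·S0 + B(0,0) reproduces V0 = 7.4989.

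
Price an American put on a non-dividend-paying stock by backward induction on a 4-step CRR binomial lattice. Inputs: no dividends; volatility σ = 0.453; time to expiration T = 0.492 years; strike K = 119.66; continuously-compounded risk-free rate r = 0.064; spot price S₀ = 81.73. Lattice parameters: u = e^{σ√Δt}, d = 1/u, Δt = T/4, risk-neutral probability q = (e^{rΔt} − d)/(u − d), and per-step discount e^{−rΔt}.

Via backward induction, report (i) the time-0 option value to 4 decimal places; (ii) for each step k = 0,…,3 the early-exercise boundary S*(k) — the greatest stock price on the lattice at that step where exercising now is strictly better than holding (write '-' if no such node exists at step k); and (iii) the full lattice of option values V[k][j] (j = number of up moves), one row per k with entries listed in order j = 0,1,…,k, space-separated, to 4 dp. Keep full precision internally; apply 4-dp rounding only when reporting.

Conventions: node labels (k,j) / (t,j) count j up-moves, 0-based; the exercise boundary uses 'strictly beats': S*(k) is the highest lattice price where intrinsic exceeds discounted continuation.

Δt=0.12300, u=1.17219, d=0.85310, q=0.48513, disc=e^(-rΔt)=0.99216
k=4 terminal: V=max(K-S,0) → 76.3697 60.1779 37.9300 7.3607 0.0000
k=3: j=0 S=50.7444 intr=68.9156 cont=67.9773 V=68.9156[EX]; j=1 S=69.7242 intr=49.9358 cont=48.9975 V=49.9358[EX]; j=2 S=95.8030 intr=23.8570 cont=22.9187 V=23.8570[EX]; j=3 S=131.6360 intr=0.0000 cont=3.7601 V=3.7601[hold]  S*(3)=95.8030
k=2: j=0 S=59.4821 intr=60.1779 cont=59.2397 V=60.1779[EX]; j=1 S=81.7300 intr=37.9300 cont=36.9917 V=37.9300[EX]; j=2 S=112.2993 intr=7.3607 cont=13.9967 V=13.9967[hold]  S*(2)=81.7300
k=1: j=0 S=69.7242 intr=49.9358 cont=48.9975 V=49.9358[EX]; j=1 S=95.8030 intr=23.8570 cont=26.1128 V=26.1128[hold]  S*(1)=69.7242
k=0: j=0 S=81.7300 intr=37.9300 cont=38.0775 V=38.0775[hold]  S*(0)=-

price = 38.0775
boundary = - 69.7242 81.7300 95.8030
tree:
38.0775
49.9358 26.1128
60.1779 37.9300 13.9967
68.9156 49.9358 23.8570 3.7601
76.3697 60.1779 37.9300 7.3607 0.0000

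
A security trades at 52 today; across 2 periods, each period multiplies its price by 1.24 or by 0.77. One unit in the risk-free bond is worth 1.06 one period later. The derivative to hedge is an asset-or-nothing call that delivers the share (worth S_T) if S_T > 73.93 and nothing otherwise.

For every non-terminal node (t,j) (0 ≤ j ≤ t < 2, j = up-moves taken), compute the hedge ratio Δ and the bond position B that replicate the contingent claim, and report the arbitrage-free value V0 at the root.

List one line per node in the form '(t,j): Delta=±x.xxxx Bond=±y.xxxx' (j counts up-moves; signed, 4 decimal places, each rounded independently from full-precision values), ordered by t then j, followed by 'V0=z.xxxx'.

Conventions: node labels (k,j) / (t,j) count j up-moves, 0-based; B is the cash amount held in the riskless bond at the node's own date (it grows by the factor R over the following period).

(0,0): Delta=1.9043 Bond=-71.9330
(1,0): Delta=0.0000 Bond=0.0000
(1,1): Delta=2.6383 Bond=-123.5759
V0=27.0916

The replicating-portfolio and risk-neutral prices coincide; use p* = (1.06−0.77)/(1.24−0.77) = 0.6170 for the latter.
Payoffs at expiry: V(2,0)=0.0000, V(2,1)=0.0000, V(2,2)=79.9552
Node (1,0) S=40.0400: V=(p*·0.0000+(1−p*)·0.0000)/1.06=0.0000; Δ=(0.0000−0.0000)/(49.6496−30.8308)=0.0000; B=V−Δ·S=0.0000
Node (1,1) S=64.4800: V=(p*·79.9552+(1−p*)·0.0000)/1.06=46.5416; Δ=(79.9552−0.0000)/(79.9552−49.6496)=2.6383; B=V−Δ·S=-123.5759
Node (0,0) S=52.0000: V=(p*·46.5416+(1−p*)·0.0000)/1.06=27.0916; Δ=(46.5416−0.0000)/(64.4800−40.0400)=1.9043; B=V−Δ·S=-71.9330
Check: Δ(0,0)·S0 + B(0,0) = 27.0916 = V0.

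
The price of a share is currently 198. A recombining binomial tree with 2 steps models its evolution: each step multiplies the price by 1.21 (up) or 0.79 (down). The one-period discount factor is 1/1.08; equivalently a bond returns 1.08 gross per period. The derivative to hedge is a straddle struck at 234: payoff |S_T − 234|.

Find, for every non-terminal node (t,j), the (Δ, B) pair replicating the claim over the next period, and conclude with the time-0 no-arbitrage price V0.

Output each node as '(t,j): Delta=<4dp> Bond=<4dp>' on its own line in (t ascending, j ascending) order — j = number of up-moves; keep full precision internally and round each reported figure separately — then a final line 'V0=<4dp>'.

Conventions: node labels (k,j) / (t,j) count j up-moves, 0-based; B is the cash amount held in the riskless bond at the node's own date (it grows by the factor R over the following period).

(0,0): Delta=-0.1406 Bond=76.1495
(1,0): Delta=-1.0000 Bond=216.6667
(1,1): Delta=0.1109 Bond=21.9818
V0=48.3080

Risk-neutral probability p* = (R−d)/(u−d) = (1.08−0.79)/(1.21−0.79) = 0.6905.
Payoffs at expiry: V(2,0)=110.4282, V(2,1)=44.7318, V(2,2)=55.8918
  t=1,j=0: stock 156.4200 → up 189.2682 (V=44.7318), down 123.5718 (V=110.4282). Price 60.2467; hedge Δ=-1.0000, bond B=216.6667.
  t=1,j=1: stock 239.5800 → up 289.8918 (V=55.8918), down 189.2682 (V=44.7318). Price 48.5533; hedge Δ=0.1109, bond B=21.9818.
  t=0,j=0: stock 198.0000 → up 239.5800 (V=48.5533), down 156.4200 (V=60.2467). Price 48.3080; hedge Δ=-0.1406, bond B=76.1495.
As a check, the time-0 holding Δ(0,0)·S0 + B(0,0) comes to 48.3080 — exactly V0.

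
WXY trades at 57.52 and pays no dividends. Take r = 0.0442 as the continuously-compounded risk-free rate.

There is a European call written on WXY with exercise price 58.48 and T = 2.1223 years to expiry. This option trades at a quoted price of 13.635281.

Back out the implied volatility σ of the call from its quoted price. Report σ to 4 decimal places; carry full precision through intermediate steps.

sigma = 0.3574

At σ = 0.3574 the Black–Scholes value reproduces the quote:
σ√T = 0.3574·√2.1223 = 0.520664
d₁ = (ln(S/K) + (r+σ²/2)T) / (σ√T) = (ln(57.52/58.48) + (0.0442+0.3574²/2)·2.1223) / 0.520664 = (-0.016552 + 0.229351) / 0.520664 = 0.408707
d₂ = d₁ − σ√T = 0.408707 − 0.520664 = -0.111957
e^{−rT} = 0.910460
N(d₁) = 0.658623,  N(d₂) = 0.455429
V = S·N(d₁) − K·e^{−rT}·N(d₂) = 37.883979 − 24.248698 = 13.635281 (equal to the quote); since ∂V/∂σ > 0 for all σ, the implied volatility is unique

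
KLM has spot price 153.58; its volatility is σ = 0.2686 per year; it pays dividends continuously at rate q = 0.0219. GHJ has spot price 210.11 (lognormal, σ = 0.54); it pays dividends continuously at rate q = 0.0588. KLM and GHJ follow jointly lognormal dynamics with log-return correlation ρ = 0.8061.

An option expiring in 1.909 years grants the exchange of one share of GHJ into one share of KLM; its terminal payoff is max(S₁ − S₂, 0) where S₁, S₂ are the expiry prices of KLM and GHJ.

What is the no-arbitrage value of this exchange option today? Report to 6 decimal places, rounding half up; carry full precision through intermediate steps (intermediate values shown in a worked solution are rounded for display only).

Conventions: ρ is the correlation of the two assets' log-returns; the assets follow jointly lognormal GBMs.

exchange price = 16.434183

σ_eff = √(σ₁² + σ₂² − 2ρσ₁σ₂) = √(0.2686² + 0.54² − 2·0.8061·0.2686·0.54) = 0.360425
d₁ = (ln(S₁/S₂) + (q₂ − q₁ + σ_eff²/2)T) / (σ_eff√T) = (ln(153.58/210.11) + (0.0588 − 0.0219 + 0.064953)·1.909) / 0.497987 = -0.238906
d₂ = d₁ − σ_eff√T = -0.238906 − 0.497987 = -0.736893
N(d₁) = 0.405589,  N(d₂) = 0.230594
V = S₁·e^{−q₁T}·N(d₁) − S₂·e^{−q₂T}·N(d₂) = 59.739874 − 43.305691 = 16.434183
Key observation: no risk-free rate is needed — with the second asset as numeraire the exchange option is a call on the ratio S₁/S₂, and r cancels out of the value.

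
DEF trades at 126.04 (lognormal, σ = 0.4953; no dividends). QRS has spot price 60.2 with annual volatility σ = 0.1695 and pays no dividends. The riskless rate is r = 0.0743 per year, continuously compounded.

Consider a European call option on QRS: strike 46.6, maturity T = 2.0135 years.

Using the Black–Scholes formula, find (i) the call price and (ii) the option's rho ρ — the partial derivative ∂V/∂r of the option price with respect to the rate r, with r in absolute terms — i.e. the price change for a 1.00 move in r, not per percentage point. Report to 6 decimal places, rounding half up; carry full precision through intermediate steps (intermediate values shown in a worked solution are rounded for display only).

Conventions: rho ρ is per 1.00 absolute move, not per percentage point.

price = 20.297173
ρ = 76.055113

σ√T = 0.1695·√2.0135 = 0.240517
d₁ = (ln(S/K) + (r+σ²/2)T) / (σ√T) = (ln(60.2/46.6) + (0.0743+0.1695²/2)·2.0135) / 0.240517 = (0.256072 + 0.178527) / 0.240517 = 1.806938
d₂ = d₁ − σ√T = 1.806938 − 0.240517 = 1.566421
e^{−rT} = 0.861050
N(d₁) = 0.964614,  N(d₂) = 0.941375
Call price V = S·N(d₁) − K·e^{−rT}·N(d₂) = 58.069764 − 37.772592 = 20.297173
ρ = K·T·e^{−rT}·N(d₂) = 76.055113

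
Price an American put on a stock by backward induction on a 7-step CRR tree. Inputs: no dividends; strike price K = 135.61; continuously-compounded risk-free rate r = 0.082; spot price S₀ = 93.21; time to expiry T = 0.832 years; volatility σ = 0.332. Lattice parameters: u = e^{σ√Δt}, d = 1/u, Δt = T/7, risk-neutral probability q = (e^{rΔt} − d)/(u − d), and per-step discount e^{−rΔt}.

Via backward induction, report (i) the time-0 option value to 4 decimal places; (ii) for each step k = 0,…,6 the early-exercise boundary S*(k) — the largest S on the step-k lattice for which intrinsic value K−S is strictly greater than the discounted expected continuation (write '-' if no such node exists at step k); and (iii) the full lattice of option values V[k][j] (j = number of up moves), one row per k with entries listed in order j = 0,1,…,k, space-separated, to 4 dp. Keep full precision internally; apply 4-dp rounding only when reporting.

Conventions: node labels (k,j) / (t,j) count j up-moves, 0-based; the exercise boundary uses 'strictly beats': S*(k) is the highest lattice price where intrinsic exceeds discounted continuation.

price = 42.4000
boundary = 93.2100 83.1292 93.2100 104.5133 93.2100 104.5133 117.1873
tree:
42.4000
52.4808 31.2087
61.4714 42.4000 21.2261
69.4896 52.4808 31.0967 12.3016
76.6406 61.4714 42.4000 20.0016 5.2585
83.0183 69.4896 52.4808 31.0967 9.8964 0.9752
88.7061 76.6406 61.4714 42.4000 18.4227 2.0266 0.0000
93.7789 83.0183 69.4896 52.4808 31.0967 4.2118 0.0000 0.0000

Δt=0.11886  u=1.12127  d=0.89185  q=0.51411  discount=0.99030
step 7 (expiry): payoffs max(K−S,0) = 93.7789 83.0183 69.4896 52.4808 31.0967 4.2118 0.0000 0.0000
step 6: (k=6,j=0): S=46.9039, K−S=88.7061, hold=87.3909 ⇒ V=88.7061 exercise | (k=6,j=1): S=58.9694, K−S=76.6406, hold=75.3254 ⇒ V=76.6406 exercise | (k=6,j=2): S=74.1386, K−S=61.4714, hold=60.1561 ⇒ V=61.4714 exercise | (k=6,j=3): S=93.2100, K−S=42.4000, hold=41.0847 ⇒ V=42.4000 exercise | (k=6,j=4): S=117.1873, K−S=18.4227, hold=17.1074 ⇒ V=18.4227 exercise | (k=6,j=5): S=147.3325, K−S=0.0000, hold=2.0266 ⇒ V=2.0266 continue | (k=6,j=6): S=185.2322, K−S=0.0000, hold=0.0000 ⇒ V=0.0000 continue  boundary S*=117.1873
step 5: (k=5,j=0): S=52.5917, K−S=83.0183, hold=81.7030 ⇒ V=83.0183 exercise | (k=5,j=1): S=66.1204, K−S=69.4896, hold=68.1743 ⇒ V=69.4896 exercise | (k=5,j=2): S=83.1292, K−S=52.4808, hold=51.1655 ⇒ V=52.4808 exercise | (k=5,j=3): S=104.5133, K−S=31.0967, hold=29.7814 ⇒ V=31.0967 exercise | (k=5,j=4): S=131.3982, K−S=4.2118, hold=9.8964 ⇒ V=9.8964 continue | (k=5,j=5): S=165.1990, K−S=0.0000, hold=0.9752 ⇒ V=0.9752 continue  boundary S*=104.5133
step 4: (k=4,j=0): S=58.9694, K−S=76.6406, hold=75.3254 ⇒ V=76.6406 exercise | (k=4,j=1): S=74.1386, K−S=61.4714, hold=60.1561 ⇒ V=61.4714 exercise | (k=4,j=2): S=93.2100, K−S=42.4000, hold=41.0847 ⇒ V=42.4000 exercise | (k=4,j=3): S=117.1873, K−S=18.4227, hold=20.0016 ⇒ V=20.0016 continue | (k=4,j=4): S=147.3325, K−S=0.0000, hold=5.2585 ⇒ V=5.2585 continue  boundary S*=93.2100
step 3: (k=3,j=0): S=66.1204, K−S=69.4896, hold=68.1743 ⇒ V=69.4896 exercise | (k=3,j=1): S=83.1292, K−S=52.4808, hold=51.1655 ⇒ V=52.4808 exercise | (k=3,j=2): S=104.5133, K−S=31.0967, hold=30.5853 ⇒ V=31.0967 exercise | (k=3,j=3): S=131.3982, K−S=4.2118, hold=12.3016 ⇒ V=12.3016 continue  boundary S*=104.5133
step 2: (k=2,j=0): S=74.1386, K−S=61.4714, hold=60.1561 ⇒ V=61.4714 exercise | (k=2,j=1): S=93.2100, K−S=42.4000, hold=41.0847 ⇒ V=42.4000 exercise | (k=2,j=2): S=117.1873, K−S=18.4227, hold=21.2261 ⇒ V=21.2261 continue  boundary S*=93.2100
step 1: (k=1,j=0): S=83.1292, K−S=52.4808, hold=51.1655 ⇒ V=52.4808 exercise | (k=1,j=1): S=104.5133, K−S=31.0967, hold=31.2087 ⇒ V=31.2087 continue  boundary S*=83.1292
step 0: (k=0,j=0): S=93.2100, K−S=42.4000, hold=41.1417 ⇒ V=42.4000 exercise  boundary S*=93.2100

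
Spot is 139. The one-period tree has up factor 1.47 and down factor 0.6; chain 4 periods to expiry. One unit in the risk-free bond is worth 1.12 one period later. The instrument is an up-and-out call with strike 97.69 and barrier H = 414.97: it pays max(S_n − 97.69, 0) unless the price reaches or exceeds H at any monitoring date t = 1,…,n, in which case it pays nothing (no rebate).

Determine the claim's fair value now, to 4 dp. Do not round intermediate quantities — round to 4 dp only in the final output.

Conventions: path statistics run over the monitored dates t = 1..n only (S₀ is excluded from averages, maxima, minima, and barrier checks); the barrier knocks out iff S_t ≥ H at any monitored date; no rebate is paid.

price = 29.6906

Under the martingale measure an up-move has probability p* = 0.5977; value the claim as the probability-weighted average of per-path payoffs, discounted 4 periods at R = 1.12.
Enumerate all 2^4 = 16 price paths (U = up ×1.47, D = down ×0.6); each path with k up-moves has probability p*^k·(1−p*)^(4−k).
DDDD: M=83.4000, payoff=0.0000, prob=0.026194
UDDD: M=204.3300, payoff=0.0000, prob=0.038916
DUDD: M=122.5980, payoff=0.0000, prob=0.038916
UUDD: M=300.3651, payoff=10.4414, prob=0.057818
DDUD: M=83.4000, payoff=0.0000, prob=0.038916
UDUD: M=204.3300, payoff=10.4414, prob=0.057818
DUUD: M=180.2191, payoff=10.4414, prob=0.057818
UUUD: M=441.5367, payoff=0.0000, prob=0.085902
DDDU: M=83.4000, payoff=0.0000, prob=0.038916
UDDU: M=204.3300, payoff=10.4414, prob=0.057818
DUDU: M=122.5980, payoff=10.4414, prob=0.057818
UUDU: M=300.3651, payoff=167.2320, prob=0.085902
DDUU: M=108.1314, payoff=10.4414, prob=0.057818
UDUU: M=264.9220, payoff=167.2320, prob=0.085902
DUUU: M=264.9220, payoff=167.2320, prob=0.085902
UUUU: M=649.0589, payoff=0.0000, prob=0.127625
Price = Σ prob·payoff / R^4 = 46.718715 / 1.573519 = 29.6906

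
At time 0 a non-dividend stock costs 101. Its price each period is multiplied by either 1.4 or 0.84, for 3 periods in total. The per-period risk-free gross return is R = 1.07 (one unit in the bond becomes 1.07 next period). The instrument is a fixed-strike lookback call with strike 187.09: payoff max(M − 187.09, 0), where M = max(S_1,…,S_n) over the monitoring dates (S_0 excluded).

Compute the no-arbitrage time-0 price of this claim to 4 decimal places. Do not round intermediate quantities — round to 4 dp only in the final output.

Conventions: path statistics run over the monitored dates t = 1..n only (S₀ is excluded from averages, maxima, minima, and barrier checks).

price = 5.9750

With p* = (R−d)/(u−d) = 0.4107, sum probability × payoff across the paths and divide by R^3.
Enumerate all 2^3 = 8 price paths (U = up ×1.4, D = down ×0.84); each path with k up-moves has probability p*^k·(1−p*)^(3−k).
DDD: M=84.8400, payoff=0.0000, prob=0.204634
UDD: M=141.4000, payoff=0.0000, prob=0.142624
DUD: M=118.7760, payoff=0.0000, prob=0.142624
UUD: M=197.9600, payoff=10.8700, prob=0.099404
DDU: M=99.7718, payoff=0.0000, prob=0.142624
UDU: M=166.2864, payoff=0.0000, prob=0.099404
DUU: M=166.2864, payoff=0.0000, prob=0.099404
UUU: M=277.1440, payoff=90.0540, prob=0.069282
Price = Σ prob·payoff / R^3 = 7.319633 / 1.225043 = 5.9750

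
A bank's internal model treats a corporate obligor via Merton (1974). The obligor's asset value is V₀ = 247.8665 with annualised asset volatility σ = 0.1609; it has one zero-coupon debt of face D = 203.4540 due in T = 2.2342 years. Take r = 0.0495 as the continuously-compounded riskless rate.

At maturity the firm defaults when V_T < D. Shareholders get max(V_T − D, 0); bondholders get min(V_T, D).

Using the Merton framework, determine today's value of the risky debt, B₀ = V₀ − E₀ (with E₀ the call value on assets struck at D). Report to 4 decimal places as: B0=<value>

Equity is a call on the firm's assets struck at D = 203.4540:
d₁ = [ln(V₀/D) + (r + σ²/2)T] / (σ√T)
   = [ln(247.8665/203.4540) + (0.0495 + 0.5·0.1609²)·2.2342] / (0.1609·√2.2342)
   = [0.197450 + 0.139513] / 0.240501 = 1.401090
d₂ = d₁ − σ√T = 1.401090 − 0.240501 = 1.160589
N(d₁) = 0.919406,  N(d₂) = 0.877095,  e^(−rT) = 0.895303
E₀ = V₀·N(d₁) − D·e^(−rT)·N(d₂)
   = 247.8665·0.919406 − 203.4540·0.895303·0.877095 = 68.124479
B₀ = V₀ − E₀ = 247.8665 − 68.124479 = 179.742021

B0=179.7420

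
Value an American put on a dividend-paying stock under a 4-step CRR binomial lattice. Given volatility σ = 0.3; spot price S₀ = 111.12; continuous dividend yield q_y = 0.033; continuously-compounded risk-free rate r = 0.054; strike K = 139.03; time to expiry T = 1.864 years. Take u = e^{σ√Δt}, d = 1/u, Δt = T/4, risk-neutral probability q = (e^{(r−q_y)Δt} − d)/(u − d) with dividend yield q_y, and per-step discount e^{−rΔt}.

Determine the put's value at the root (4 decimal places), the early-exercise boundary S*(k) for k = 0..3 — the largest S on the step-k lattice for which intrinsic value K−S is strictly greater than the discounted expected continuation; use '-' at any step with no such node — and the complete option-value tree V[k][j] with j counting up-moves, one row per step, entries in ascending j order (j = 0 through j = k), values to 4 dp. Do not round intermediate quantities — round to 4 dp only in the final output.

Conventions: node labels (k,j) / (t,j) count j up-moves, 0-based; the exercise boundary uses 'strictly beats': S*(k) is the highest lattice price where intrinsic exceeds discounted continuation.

Δt=0.46600  u=1.22727  d=0.81482  q=0.47282  discount=0.97515
step 4 (expiry): payoffs max(K−S,0) = 90.0486 65.2546 27.9100 0.0000 0.0000
step 3: (k=3,j=0): S=60.1134, K−S=78.9166, hold=76.3790 ⇒ V=78.9166 exercise | (k=3,j=1): S=90.5424, K−S=48.4876, hold=46.4144 ⇒ V=48.4876 exercise | (k=3,j=2): S=136.3743, K−S=2.6557, hold=14.3479 ⇒ V=14.3479 continue | (k=3,j=3): S=205.4060, K−S=0.0000, hold=0.0000 ⇒ V=0.0000 continue  boundary S*=90.5424
step 2: (k=2,j=0): S=73.7754, K−S=65.2546, hold=62.9255 ⇒ V=65.2546 exercise | (k=2,j=1): S=111.1200, K−S=27.9100, hold=31.5418 ⇒ V=31.5418 continue | (k=2,j=2): S=167.3681, K−S=0.0000, hold=7.3759 ⇒ V=7.3759 continue  boundary S*=73.7754
step 1: (k=1,j=0): S=90.5424, K−S=48.4876, hold=48.0889 ⇒ V=48.4876 exercise | (k=1,j=1): S=136.3743, K−S=2.6557, hold=19.6157 ⇒ V=19.6157 continue  boundary S*=90.5424
step 0: (k=0,j=0): S=111.1200, K−S=27.9100, hold=33.9706 ⇒ V=33.9706 continue  boundary S*=-

price = 33.9706
boundary = - 90.5424 73.7754 90.5424
tree:
33.9706
48.4876 19.6157
65.2546 31.5418 7.3759
78.9166 48.4876 14.3479 0.0000
90.0486 65.2546 27.9100 0.0000 0.0000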